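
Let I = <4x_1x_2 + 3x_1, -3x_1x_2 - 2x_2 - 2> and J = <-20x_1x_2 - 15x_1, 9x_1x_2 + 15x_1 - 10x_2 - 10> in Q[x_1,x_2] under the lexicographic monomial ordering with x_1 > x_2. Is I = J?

No, the ideals differ.

Since reduced Gröbner bases are canonical representatives of ideals under a given ordering, it suffices to compute and compare them.
Buchberger on the first generating set:
f_1 = 4x_1x_2 + 3x_1, LT = x_1x_2.
f_2 = -3x_1x_2 - 2x_2 - 2, LT = x_1x_2.

S(f_1,f_2): lcm = x_1x_2. S = 3/4x_1 - 2/3x_2 - 2/3.
  leading term x_1: no divisor's leading term divides it; move 3/4x_1 to the remainder.
  leading term x_2: no divisor's leading term divides it; move -2/3x_2 to the remainder.
  leading term 1: no divisor's leading term divides it; move -2/3 to the remainder.
  remainder 3/4x_1 - 2/3x_2 - 2/3 ≠ 0; add g_3 = 3/4x_1 - 2/3x_2 - 2/3 to the basis.

S(f_1,g_3): lcm = x_1x_2. S = 3/4x_1 + 8/9x_2^2 + 8/9x_2.
  leading term x_1: subtract (1)·g_3 from 3/4x_1 + 8/9x_2^2 + 8/9x_2 → 8/9x_2^2 + 14/9x_2 + 2/3
  leading term x_2^2: no divisor's leading term divides it; move 8/9x_2^2 to the remainder.
  leading term x_2: no divisor's leading term divides it; move 14/9x_2 to the remainder.
  leading term 1: no divisor's leading term divides it; move 2/3 to the remainder.
  remainder 8/9x_2^2 + 14/9x_2 + 2/3 ≠ 0; add g_4 = 8/9x_2^2 + 14/9x_2 + 2/3 to the basis.

The other S-polynomials (S(f_2,g_3), S(f_1,g_4), S(f_2,g_4), S(g_3,g_4)) all reduce to 0 modulo the current basis, so we have a Gröbner basis.
Inter-reduce: drop elements whose leading term is divisible by another's, tail-reduce, and make monic.
Reduced Gröbner basis: {x_1 - 8/9x_2 - 8/9, x_2^2 + 7/4x_2 + 3/4}.

Buchberger on the second generating set:
h_1 = -20x_1x_2 - 15x_1, LT = x_1x_2.
h_2 = 9x_1x_2 + 15x_1 - 10x_2 - 10, LT = x_1x_2.

S(h_1,h_2): lcm = x_1x_2. S = -11/12x_1 + 10/9x_2 + 10/9.
  leading term x_1: no divisor's leading term divides it; move -11/12x_1 to the remainder.
  leading term x_2: no divisor's leading term divides it; move 10/9x_2 to the remainder.
  leading term 1: no divisor's leading term divides it; move 10/9 to the remainder.
  remainder -11/12x_1 + 10/9x_2 + 10/9 ≠ 0; add k_3 = -11/12x_1 + 10/9x_2 + 10/9 to the basis.

S(h_1,k_3): lcm = x_1x_2. S = 3/4x_1 + 40/33x_2^2 + 40/33x_2.
  leading term x_1: subtract (-9/11)·k_3 from 3/4x_1 + 40/33x_2^2 + 40/33x_2 → 40/33x_2^2 + 70/33x_2 + 10/11
  leading term x_2^2: no divisor's leading term divides it; move 40/33x_2^2 to the remainder.
  leading term x_2: no divisor's leading term divides it; move 70/33x_2 to the remainder.
  leading term 1: no divisor's leading term divides it; move 10/11 to the remainder.
  remainder 40/33x_2^2 + 70/33x_2 + 10/11 ≠ 0; add k_4 = 40/33x_2^2 + 70/33x_2 + 10/11 to the basis.

The other S-polynomials (S(h_2,k_3), S(h_1,k_4), S(h_2,k_4), S(k_3,k_4)) all reduce to 0 modulo the current basis, so we have a Gröbner basis.
Inter-reduce: drop elements whose leading term is divisible by another's, tail-reduce, and make monic.
Reduced Gröbner basis: {x_1 - 40/33x_2 - 40/33, x_2^2 + 7/4x_2 + 3/4}.

The bases are distinct; the ideals are different.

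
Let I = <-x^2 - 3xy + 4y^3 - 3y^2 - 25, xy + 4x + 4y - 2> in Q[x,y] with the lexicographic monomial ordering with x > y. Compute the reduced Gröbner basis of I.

f_1 = -x^2 - 3xy + 4y^3 - 3y^2 - 25, LT = x^2.
f_2 = xy + 4x + 4y - 2, LT = xy.

S(f_1,f_2): lcm = x^2y. S = -4x^2 + 3xy^2 - 4xy + 2x - 4y^4 + 3y^3 + 25y.
  leading term x^2: subtract (4)·f_1 from -4x^2 + 3xy^2 - 4xy + 2x - 4y^4 + 3y^3 + 25y → 3xy^2 + 8xy + 2x - 4y^4 - 13y^3 + 12y^2 + 25y + 100
  leading term xy^2: subtract (3y)·f_2 from 3xy^2 + 8xy + 2x - 4y^4 - 13y^3 + 12y^2 + 25y + 100 → -4xy + 2x - 4y^4 - 13y^3 + 31y + 100
  leading term xy: subtract (-4)·f_2 from -4xy + 2x - 4y^4 - 13y^3 + 31y + 100 → 18x - 4y^4 - 13y^3 + 47y + 92
  leading term x: no divisor's leading term divides it; move 18x to the remainder.
  leading term y^4: no divisor's leading term divides it; move -4y^4 to the remainder.
  leading term y^3: no divisor's leading term divides it; move -13y^3 to the remainder.
  leading term y: no divisor's leading term divides it; move 47y to the remainder.
  leading term 1: no divisor's leading term divides it; move 92 to the remainder.
  remainder 18x - 4y^4 - 13y^3 + 47y + 92 ≠ 0; add g_3 = 18x - 4y^4 - 13y^3 + 47y + 92 to the basis.

S(f_1,g_3): lcm = x^2. S = 2/9xy^4 + 13/18xy^3 + 7/18xy - 46/9x - 4y^3 + 3y^2 + 25.
  leading term xy^4: subtract (2/9y^3)·f_2 from 2/9xy^4 + 13/18xy^3 + 7/18xy - 46/9x - 4y^3 + 3y^2 + 25 → -1/6xy^3 + 7/18xy - 46/9x - 8/9y^4 - 32/9y^3 + 3y^2 + 25
  leading term xy^3: subtract (-1/6y^2)·f_2 from -1/6xy^3 + 7/18xy - 46/9x - 8/9y^4 - 32/9y^3 + 3y^2 + 25 → 2/3xy^2 + 7/18xy - 46/9x - 8/9y^4 - 26/9y^3 + 8/3y^2 + 25
  leading term xy^2: subtract (2/3y)·f_2 from 2/3xy^2 + 7/18xy - 46/9x - 8/9y^4 - 26/9y^3 + 8/3y^2 + 25 → -41/18xy - 46/9x - 8/9y^4 - 26/9y^3 + 4/3y + 25
  leading term xy: subtract (-41/18)·f_2 from -41/18xy - 46/9x - 8/9y^4 - 26/9y^3 + 4/3y + 25 → 4x - 8/9y^4 - 26/9y^3 + 94/9y + 184/9
  leading term x: subtract (2/9)·g_3 from 4x - 8/9y^4 - 26/9y^3 + 94/9y + 184/9 → 0
  remainder 0.

S(f_2,g_3): lcm = xy. S = 4x + 2/9y^5 + 13/18y^4 - 47/18y^2 - 10/9y - 2.
  leading term x: subtract (2/9)·g_3 from 4x + 2/9y^5 + 13/18y^4 - 47/18y^2 - 10/9y - 2 → 2/9y^5 + 29/18y^4 + 26/9y^3 - 47/18y^2 - 104/9y - 202/9
  leading term y^5: no divisor's leading term divides it; move 2/9y^5 to the remainder.
  leading term y^4: no divisor's leading term divides it; move 29/18y^4 to the remainder.
  leading term y^3: no divisor's leading term divides it; move 26/9y^3 to the remainder.
  leading term y^2: no divisor's leading term divides it; move -47/18y^2 to the remainder.
  leading term y: no divisor's leading term divides it; move -104/9y to the remainder.
  leading term 1: no divisor's leading term divides it; move -202/9 to the remainder.
  remainder 2/9y^5 + 29/18y^4 + 26/9y^3 - 47/18y^2 - 104/9y - 202/9 ≠ 0; add g_4 = 2/9y^5 + 29/18y^4 + 26/9y^3 - 47/18y^2 - 104/9y - 202/9 to the basis.

S(f_1,g_4): leading monomials are coprime, so the S-polynomial reduces to 0 (Buchberger's first criterion).
S(f_2,g_4): lcm = xy^5. S = -13/4xy^4 - 13xy^3 + 47/4xy^2 + 52xy + 101x + 4y^5 - 2y^4.
  leading term xy^4: subtract (-13/4y^3)·f_2 from -13/4xy^4 - 13xy^3 + 47/4xy^2 + 52xy + 101x + 4y^5 - 2y^4 → 47/4xy^2 + 52xy + 101x + 4y^5 + 11y^4 - 13/2y^3
  leading term xy^2: subtract (47/4y)·f_2 from 47/4xy^2 + 52xy + 101x + 4y^5 + 11y^4 - 13/2y^3 → 5xy + 101x + 4y^5 + 11y^4 - 13/2y^3 - 47y^2 + 47/2y
  leading term xy: subtract (5)·f_2 from 5xy + 101x + 4y^5 + 11y^4 - 13/2y^3 - 47y^2 + 47/2y → 81x + 4y^5 + 11y^4 - 13/2y^3 - 47y^2 + 7/2y + 10
  leading term x: subtract (9/2)·g_3 from 81x + 4y^5 + 11y^4 - 13/2y^3 - 47y^2 + 7/2y + 10 → 4y^5 + 29y^4 + 52y^3 - 47y^2 - 208y - 404
  leading term y^5: subtract (18)·g_4 from 4y^5 + 29y^4 + 52y^3 - 47y^2 - 208y - 404 → 0
  remainder 0.

S(g_3,g_4): leading monomials are coprime, so the S-polynomial reduces to 0 (Buchberger's first criterion).
Every S-polynomial of the final basis reduces to 0, so we have a Gröbner basis.
Inter-reduce: drop elements whose leading term is divisible by another's, tail-reduce, and make monic.

G = {x - 2/9y^4 - 13/18y^3 + 47/18y + 46/9, y^5 + 29/4y^4 + 13y^3 - 47/4y^2 - 52y - 101}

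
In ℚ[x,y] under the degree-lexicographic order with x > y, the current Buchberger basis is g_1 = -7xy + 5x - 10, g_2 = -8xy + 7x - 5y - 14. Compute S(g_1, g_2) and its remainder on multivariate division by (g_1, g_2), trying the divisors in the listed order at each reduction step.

lcm(LM(g_1), LM(g_2)) = xy.
S = (lcm/LT(g_1))·g_1 − (lcm/LT(g_2))·g_2 = 9/56x - ⅝y - 9/28.
Reduce S modulo (g_1, g_2) in that order:
  leading term x: no divisor's leading term divides it; move 9/56x to the remainder.
  leading term y: no divisor's leading term divides it; move -⅝y to the remainder.
  leading term 1: no divisor's leading term divides it; move -9/28 to the remainder.
The remainder 9/56x - ⅝y - 9/28 is nonzero, so it would be added as the next basis element.

S(g_1, g_2) = 9/56x - ⅝y - 9/28; remainder on division = 9/56x - ⅝y - 9/28.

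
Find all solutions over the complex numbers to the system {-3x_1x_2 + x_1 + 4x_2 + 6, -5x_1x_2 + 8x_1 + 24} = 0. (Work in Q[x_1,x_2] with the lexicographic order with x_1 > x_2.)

{(-48/19, -3/10), (2, 4)}

Compute a lex Gröbner basis by Buchberger's algorithm.
f_1 = -3x_1x_2 + x_1 + 4x_2 + 6, LT = x_1x_2.
f_2 = -5x_1x_2 + 8x_1 + 24, LT = x_1x_2.

S(f_1,f_2): lcm = x_1x_2. S = 19/15x_1 - 4/3x_2 + 14/5.
  leading term x_1: no divisor's leading term divides it; move 19/15x_1 to the remainder.
  leading term x_2: no divisor's leading term divides it; move -4/3x_2 to the remainder.
  leading term 1: no divisor's leading term divides it; move 14/5 to the remainder.
  remainder 19/15x_1 - 4/3x_2 + 14/5 ≠ 0; add h_3 = 19/15x_1 - 4/3x_2 + 14/5 to the basis.

S(f_1,h_3): lcm = x_1x_2. S = -1/3x_1 + 20/19x_2^2 - 202/57x_2 - 2.
  leading term x_1: subtract (-5/19)·h_3 from -1/3x_1 + 20/19x_2^2 - 202/57x_2 - 2 → 20/19x_2^2 - 74/19x_2 - 24/19
  leading term x_2^2: no divisor's leading term divides it; move 20/19x_2^2 to the remainder.
  leading term x_2: no divisor's leading term divides it; move -74/19x_2 to the remainder.
  leading term 1: no divisor's leading term divides it; move -24/19 to the remainder.
  remainder 20/19x_2^2 - 74/19x_2 - 24/19 ≠ 0; add h_4 = 20/19x_2^2 - 74/19x_2 - 24/19 to the basis.

The other S-polynomials (S(f_2,h_3), S(f_1,h_4), S(f_2,h_4), S(h_3,h_4)) all reduce to 0 modulo the current basis, so we have a Gröbner basis.
Inter-reduce: drop elements whose leading term is divisible by another's, tail-reduce, and make monic.
Reduced Gröbner basis: {x_1 - 20/19x_2 + 42/19, x_2^2 - 37/10x_2 - 6/5}.

The lex basis is triangular: the last element involves only x_2. Solving x_2^2 - 37/10x_2 - 6/5 = 0 gives x_2 ∈ {-3/10, 4}; substituting each value into the earlier elements determines the remaining variables.
  x_2 = -3/10: the earlier basis element becomes x_1 + 48/19 = 0, giving x_1 = -48/19 — point (-48/19, -3/10).
  x_2 = 4: the earlier basis element becomes x_1 - 2 = 0, giving x_1 = 2 — point (2, 4).
Check: every point annihilates each of the original generators.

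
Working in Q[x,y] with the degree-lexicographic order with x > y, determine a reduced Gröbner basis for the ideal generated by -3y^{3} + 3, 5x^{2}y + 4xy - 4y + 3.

f_1 = -3y^{3} + 3, LT = y^{3}.
f_2 = 5x^{2}y + 4xy - 4y + 3, LT = x^{2}y.

S(f_1,f_2): lcm = x^{2}y^{3}. S = -\tfrac{4}{5}xy^{3} + \tfrac{4}{5}y^{3} - x^{2} - \tfrac{3}{5}y^{2}.
  leading term xy^{3}: subtract (\tfrac{4}{15}x)·f_1 from -\tfrac{4}{5}xy^{3} + \tfrac{4}{5}y^{3} - x^{2} - \tfrac{3}{5}y^{2} → \tfrac{4}{5}y^{3} - x^{2} - \tfrac{3}{5}y^{2} - \tfrac{4}{5}x
  leading term y^{3}: subtract (-\tfrac{4}{15})·f_1 from \tfrac{4}{5}y^{3} - x^{2} - \tfrac{3}{5}y^{2} - \tfrac{4}{5}x → -x^{2} - \tfrac{3}{5}y^{2} - \tfrac{4}{5}x + \tfrac{4}{5}
  leading term x^{2}: no divisor's leading term divides it; move -x^{2} to the remainder.
  leading term y^{2}: no divisor's leading term divides it; move -\tfrac{3}{5}y^{2} to the remainder.
  leading term x: no divisor's leading term divides it; move -\tfrac{4}{5}x to the remainder.
  leading term 1: no divisor's leading term divides it; move \tfrac{4}{5} to the remainder.
  remainder -x^{2} - \tfrac{3}{5}y^{2} - \tfrac{4}{5}x + \tfrac{4}{5} ≠ 0; add g_3 = -x^{2} - \tfrac{3}{5}y^{2} - \tfrac{4}{5}x + \tfrac{4}{5} to the basis.

The other S-polynomials (S(f_1,g_3), S(f_2,g_3)) all reduce to 0 modulo the current basis, so we have a Gröbner basis.
Inter-reduce: drop elements whose leading term is divisible by another's, tail-reduce, and make monic.

G = {y^{3} - 1, x^{2} + \tfrac{3}{5}y^{2} + \tfrac{4}{5}x - \tfrac{4}{5}}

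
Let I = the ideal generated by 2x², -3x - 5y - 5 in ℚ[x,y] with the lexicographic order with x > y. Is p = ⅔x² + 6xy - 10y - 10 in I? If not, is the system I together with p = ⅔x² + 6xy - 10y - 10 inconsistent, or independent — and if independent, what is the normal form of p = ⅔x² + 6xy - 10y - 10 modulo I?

⅔x² + 6xy - 10y - 10 lies in I (it reduces to 0).

First compute the reduced Gröbner basis of I by Buchberger's algorithm.
f_1 = 2x², LT = x².
f_2 = -3x - 5y - 5, LT = x.

S(f_1,f_2): lcm = x². S = -5/3xy - 5/3x.
  reduce S modulo (f_1, f_2):
  remainder 25/9y² + 50/9y + 25/9 ≠ 0; add h_3 = 25/9y² + 50/9y + 25/9 to the basis.

The other S-polynomials (S(f_1,h_3), S(f_2,h_3)) all reduce to 0 modulo the current basis, so we have a Gröbner basis.
Inter-reduce: drop elements whose leading term is divisible by another's, tail-reduce, and make monic.
Reduced Gröbner basis: {x + 5/3y + 5/3, y² + 2y + 1}.
Label its elements g_1 = x + 5/3y + 5/3, g_2 = y² + 2y + 1.

Reduce p = ⅔x² + 6xy - 10y - 10 modulo G:
  leading term x²: subtract (⅔x)·g_1 from ⅔x² + 6xy - 10y - 10 → 44/9xy - 10/9x - 10y - 10
  leading term xy: subtract (44/9y)·g_1 from 44/9xy - 10/9x - 10y - 10 → -10/9x - 220/27y² - 490/27y - 10
  leading term x: subtract (-10/9)·g_1 from -10/9x - 220/27y² - 490/27y - 10 → -220/27y² - 440/27y - 220/27
  leading term y²: subtract (-220/27)·g_2 from -220/27y² - 440/27y - 220/27 → 0
  normal form = 0.
Since the normal form is 0, p ∈ I.

Ideal membership is decidable via reduction modulo a Gröbner basis.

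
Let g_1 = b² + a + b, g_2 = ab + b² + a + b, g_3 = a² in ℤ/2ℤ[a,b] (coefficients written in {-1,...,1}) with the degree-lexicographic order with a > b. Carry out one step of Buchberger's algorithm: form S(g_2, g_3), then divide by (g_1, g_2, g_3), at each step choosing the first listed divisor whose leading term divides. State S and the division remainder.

S(g_2, g_3) = ab² + a² + ab; remainder on division = 0.

lcm(LM(g_2), LM(g_3)) = a²b.
S = (lcm/LT(g_2))·g_2 − (lcm/LT(g_3))·g_3 = ab² + a² + ab.
Reduce S modulo (g_1, g_2, g_3) in that order:
  leading term ab²: subtract (a)·g_1 from ab² + a² + ab → 0
The remainder is 0, so this S-polynomial contributes no new basis element.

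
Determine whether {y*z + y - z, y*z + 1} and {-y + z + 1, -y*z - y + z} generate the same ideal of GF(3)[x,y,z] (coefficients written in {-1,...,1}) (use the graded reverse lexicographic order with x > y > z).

Yes, the ideals are equal.

For a fixed monomial order, each ideal has a unique reduced Gröbner basis; comparing bases decides equality.
Buchberger on the first generating set:
f_1 = y*z + y - z, LT = y*z.
f_2 = y*z + 1, LT = y*z.

S(f_1,f_2): lcm = y*z. S = y - z - 1.
  leading term y: no divisor's leading term divides it; move y to the remainder.
  leading term z: no divisor's leading term divides it; move -z to the remainder.
  leading term 1: no divisor's leading term divides it; move -1 to the remainder.
  remainder y - z - 1 ≠ 0; add g_3 = y - z - 1 to the basis.

S(f_1,g_3): lcm = y*z. S = z**2 + y.
  leading term z**2: no divisor's leading term divides it; move z**2 to the remainder.
  leading term y: subtract (1)·g_3 from y → z + 1
  leading term z: no divisor's leading term divides it; move z to the remainder.
  leading term 1: no divisor's leading term divides it; move 1 to the remainder.
  remainder z**2 + z + 1 ≠ 0; add g_4 = z**2 + z + 1 to the basis.

S(f_2,g_3): lcm = y*z. S = z**2 + z + 1.
  leading term z**2: subtract (1)·g_4 from z**2 + z + 1 → 0
  remainder 0.

S(f_1,g_4): lcm = y*z**2. S = -z**2 - y.
  leading term z**2: subtract (-1)·g_4 from -z**2 - y → -y + z + 1
  leading term y: subtract (-1)·g_3 from -y + z + 1 → 0
  remainder 0.

S(f_2,g_4): lcm = y*z**2. S = -y*z - y + z.
  leading term y*z: subtract (-1)·f_1 from -y*z - y + z → 0
  remainder 0.

S(g_3,g_4): leading monomials are coprime, so the S-polynomial reduces to 0 (Buchberger's first criterion).
Every S-polynomial of the final basis reduces to 0, so we have a Gröbner basis.
Inter-reduce: drop elements whose leading term is divisible by another's, tail-reduce, and make monic.
Reduced Gröbner basis: {z**2 + z + 1, y - z - 1}.

Buchberger on the second generating set:
h_1 = -y + z + 1, LT = y.
h_2 = -y*z - y + z, LT = y*z.

S(h_1,h_2): lcm = y*z. S = -z**2 - y.
  leading term z**2: no divisor's leading term divides it; move -z**2 to the remainder.
  leading term y: subtract (1)·h_1 from -y → -z - 1
  leading term z: no divisor's leading term divides it; move -z to the remainder.
  leading term 1: no divisor's leading term divides it; move -1 to the remainder.
  remainder -z**2 - z - 1 ≠ 0; add k_3 = -z**2 - z - 1 to the basis.

S(h_1,k_3): leading monomials are coprime, so the S-polynomial reduces to 0 (Buchberger's first criterion).
S(h_2,k_3): lcm = y*z**2. S = -z**2 - y.
  leading term z**2: subtract (1)·k_3 from -z**2 - y → -y + z + 1
  leading term y: subtract (1)·h_1 from -y + z + 1 → 0
  remainder 0.

Every S-polynomial of the final basis reduces to 0, so we have a Gröbner basis.
Inter-reduce: drop elements whose leading term is divisible by another's, tail-reduce, and make monic.
Reduced Gröbner basis: {z**2 + z + 1, y - z - 1}.

Same reduced basis, so the two generating sets span the same ideal.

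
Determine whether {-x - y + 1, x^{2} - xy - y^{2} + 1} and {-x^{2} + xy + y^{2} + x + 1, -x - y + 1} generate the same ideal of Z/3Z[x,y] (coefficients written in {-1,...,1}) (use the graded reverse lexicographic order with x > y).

For a fixed monomial order, each ideal has a unique reduced Gröbner basis; comparing bases decides equality.
Buchberger on the first generating set:
f_1 = -x - y + 1, LT = x.
f_2 = x^{2} - xy - y^{2} + 1, LT = x^{2}.

S(f_1,f_2): lcm = x^{2}. S = -xy + y^{2} - x - 1.
  leading term xy: subtract (y)·f_1 from -xy + y^{2} - x - 1 → -y^{2} - x - y - 1
  leading term y^{2}: no divisor's leading term divides it; move -y^{2} to the remainder.
  leading term x: subtract (1)·f_1 from -x - y - 1 → 1
  leading term 1: no divisor's leading term divides it; move 1 to the remainder.
  remainder -y^{2} + 1 ≠ 0; add g_3 = -y^{2} + 1 to the basis.

The other S-polynomials (S(f_1,g_3), S(f_2,g_3)) all reduce to 0 modulo the current basis, so we have a Gröbner basis.
Inter-reduce: drop elements whose leading term is divisible by another's, tail-reduce, and make monic.
Reduced Gröbner basis: {y^{2} - 1, x + y - 1}.

Buchberger on the second generating set:
h_1 = -x^{2} + xy + y^{2} + x + 1, LT = x^{2}.
h_2 = -x - y + 1, LT = x.

S(h_1,h_2): lcm = x^{2}. S = xy - y^{2} - 1.
  leading term xy: subtract (-y)·h_2 from xy - y^{2} - 1 → y^{2} + y - 1
  leading term y^{2}: no divisor's leading term divides it; move y^{2} to the remainder.
  leading term y: no divisor's leading term divides it; move y to the remainder.
  leading term 1: no divisor's leading term divides it; move -1 to the remainder.
  remainder y^{2} + y - 1 ≠ 0; add k_3 = y^{2} + y - 1 to the basis.

The other S-polynomials (S(h_1,k_3), S(h_2,k_3)) all reduce to 0 modulo the current basis, so we have a Gröbner basis.
Inter-reduce: drop elements whose leading term is divisible by another's, tail-reduce, and make monic.
Reduced Gröbner basis: {y^{2} + y - 1, x + y - 1}.

The bases are distinct; the ideals are different.

No, the ideals differ.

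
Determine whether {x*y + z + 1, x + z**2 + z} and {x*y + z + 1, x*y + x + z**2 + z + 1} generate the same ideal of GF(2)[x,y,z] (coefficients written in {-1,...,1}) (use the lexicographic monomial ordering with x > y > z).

No, the ideals differ.

Since reduced Gröbner bases are canonical representatives of ideals under a given ordering, it suffices to compute and compare them.
Buchberger on the first generating set:
f_1 = x*y + z + 1, LT = x*y.
f_2 = x + z**2 + z, LT = x.

S(f_1,f_2): lcm = x*y. S = y*z**2 + y*z + z + 1.
  reduce S modulo (f_1, f_2):
  remainder y*z**2 + y*z + z + 1 ≠ 0; add g_3 = y*z**2 + y*z + z + 1 to the basis.

The other S-polynomials (S(f_1,g_3), S(f_2,g_3)) all reduce to 0 modulo the current basis, so we have a Gröbner basis.
Inter-reduce: drop elements whose leading term is divisible by another's, tail-reduce, and make monic.
Reduced Gröbner basis: {x + z**2 + z, y*z**2 + y*z + z + 1}.

Buchberger on the second generating set:
h_1 = x*y + z + 1, LT = x*y.
h_2 = x*y + x + z**2 + z + 1, LT = x*y.

S(h_1,h_2): lcm = x*y. S = x + z**2.
  reduce S modulo (h_1, h_2):
  remainder x + z**2 ≠ 0; add k_3 = x + z**2 to the basis.

S(h_1,k_3): lcm = x*y. S = y*z**2 + z + 1.
  reduce S modulo (h_1, h_2, k_3):
  remainder y*z**2 + z + 1 ≠ 0; add k_4 = y*z**2 + z + 1 to the basis.

The other S-polynomials (S(h_2,k_3), S(h_1,k_4), S(h_2,k_4), S(k_3,k_4)) all reduce to 0 modulo the current basis, so we have a Gröbner basis.
Inter-reduce: drop elements whose leading term is divisible by another's, tail-reduce, and make monic.
Reduced Gröbner basis: {x + z**2, y*z**2 + z + 1}.

Since the reduced bases disagree, the two ideals are not the same.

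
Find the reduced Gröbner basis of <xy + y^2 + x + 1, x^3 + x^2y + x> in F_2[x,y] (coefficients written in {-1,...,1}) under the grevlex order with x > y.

G = {x^3 + x^2 + y^2 + x + 1, y^3 + y, xy + y^2 + x + 1}

f_1 = xy + y^2 + x + 1, LT = xy.
f_2 = x^3 + x^2y + x, LT = x^3.

S(f_1,f_2): lcm = x^3y. S = x^3 + x^2 + xy.
  leading term x^3: subtract (1)·f_2 from x^3 + x^2 + xy → x^2y + x^2 + xy + x
  leading term x^2y: subtract (x)·f_1 from x^2y + x^2 + xy + x → xy^2 + xy
  leading term xy^2: subtract (y)·f_1 from xy^2 + xy → y^3 + y
  leading term y^3: no divisor's leading term divides it; move y^3 to the remainder.
  leading term y: no divisor's leading term divides it; move y to the remainder.
  remainder y^3 + y ≠ 0; add g_3 = y^3 + y to the basis.

S(f_1,g_3): lcm = xy^3. S = y^4 + xy^2 + xy + y^2.
  leading term y^4: subtract (y)·g_3 from y^4 + xy^2 + xy + y^2 → xy^2 + xy
  leading term xy^2: subtract (y)·f_1 from xy^2 + xy → y^3 + y
  leading term y^3: subtract (1)·g_3 from y^3 + y → 0
  remainder 0.

S(f_2,g_3): leading monomials are coprime, so the S-polynomial reduces to 0 (Buchberger's first criterion).
Every S-polynomial of the final basis reduces to 0, so we have a Gröbner basis.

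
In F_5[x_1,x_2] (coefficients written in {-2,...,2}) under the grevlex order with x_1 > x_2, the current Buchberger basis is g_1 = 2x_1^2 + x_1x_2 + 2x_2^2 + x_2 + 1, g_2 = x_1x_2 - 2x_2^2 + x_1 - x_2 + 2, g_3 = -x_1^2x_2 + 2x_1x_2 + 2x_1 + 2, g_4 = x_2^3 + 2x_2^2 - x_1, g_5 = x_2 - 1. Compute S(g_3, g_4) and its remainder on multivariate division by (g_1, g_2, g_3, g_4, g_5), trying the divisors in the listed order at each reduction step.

S(g_3, g_4) = -2x_1^2x_2^2 - 2x_1x_2^3 + x_1^3 - 2x_1x_2^2 - 2x_2^2; remainder on division = -x_1 - 2.

lcm(LM(g_3), LM(g_4)) = x_1^2x_2^3.
S = (lcm/LT(g_3))·g_3 − (lcm/LT(g_4))·g_4 = -2x_1^2x_2^2 - 2x_1x_2^3 + x_1^3 - 2x_1x_2^2 - 2x_2^2.
Reduce S modulo (g_1, g_2, g_3, g_4, g_5) in that order:
  leading term x_1^2x_2^2: subtract (-x_2^2)·g_1 from -2x_1^2x_2^2 - 2x_1x_2^3 + x_1^3 - 2x_1x_2^2 - 2x_2^2 → -x_1x_2^3 + 2x_2^4 + x_1^3 - 2x_1x_2^2 + x_2^3 - x_2^2
  leading term x_1x_2^3: subtract (-x_2^2)·g_2 from -x_1x_2^3 + 2x_2^4 + x_1^3 - 2x_1x_2^2 + x_2^3 - x_2^2 → x_1^3 - x_1x_2^2 + x_2^2
  leading term x_1^3: subtract (-2x_1)·g_1 from x_1^3 - x_1x_2^2 + x_2^2 → 2x_1^2x_2 - 2x_1x_2^2 + 2x_1x_2 + x_2^2 + 2x_1
  leading term x_1^2x_2: subtract (x_2)·g_1 from 2x_1^2x_2 - 2x_1x_2^2 + 2x_1x_2 + x_2^2 + 2x_1 → 2x_1x_2^2 - 2x_2^3 + 2x_1x_2 + 2x_1 - x_2
  leading term x_1x_2^2: subtract (2x_2)·g_2 from 2x_1x_2^2 - 2x_2^3 + 2x_1x_2 + 2x_1 - x_2 → 2x_2^3 + 2x_2^2 + 2x_1
  leading term x_2^3: subtract (2)·g_4 from 2x_2^3 + 2x_2^2 + 2x_1 → -2x_2^2 - x_1
  leading term x_2^2: subtract (-2x_2)·g_5 from -2x_2^2 - x_1 → -x_1 - 2x_2
  leading term x_1: no divisor's leading term divides it; move -x_1 to the remainder.
  leading term x_2: subtract (-2)·g_5 from -2x_2 → -2
  leading term 1: no divisor's leading term divides it; move -2 to the remainder.
The remainder -x_1 - 2 is nonzero, so it would be added as the next basis element.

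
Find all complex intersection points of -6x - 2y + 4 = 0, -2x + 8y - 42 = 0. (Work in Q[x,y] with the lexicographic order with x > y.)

Compute a lex Gröbner basis by Buchberger's algorithm.
f_1 = -6x - 2y + 4, LT = x.
f_2 = -2x + 8y - 42, LT = x.

S(f_1,f_2): lcm = x. S = 13/3y - 65/3.
  leading term y: no divisor's leading term divides it; move 13/3y to the remainder.
  leading term 1: no divisor's leading term divides it; move -65/3 to the remainder.
  remainder 13/3y - 65/3 ≠ 0; add h_3 = 13/3y - 65/3 to the basis.

S(f_1,h_3): leading monomials are coprime, so the S-polynomial reduces to 0 (Buchberger's first criterion).
S(f_2,h_3): leading monomials are coprime, so the S-polynomial reduces to 0 (Buchberger's first criterion).
Every S-polynomial of the final basis reduces to 0, so we have a Gröbner basis.
Inter-reduce: drop elements whose leading term is divisible by another's, tail-reduce, and make monic.
Reduced Gröbner basis: {x + 1, y - 5}.

A lex Gröbner basis eliminates variables successively. Here y - 5 depends only on y, with roots {5}; lifting each root through the earlier basis elements recovers the full solutions.
  y = 5: the earlier basis element becomes x + 1 = 0, giving x = -1 — point (-1, 5).
Check: every point annihilates each of the original generators.

{(-1, 5)}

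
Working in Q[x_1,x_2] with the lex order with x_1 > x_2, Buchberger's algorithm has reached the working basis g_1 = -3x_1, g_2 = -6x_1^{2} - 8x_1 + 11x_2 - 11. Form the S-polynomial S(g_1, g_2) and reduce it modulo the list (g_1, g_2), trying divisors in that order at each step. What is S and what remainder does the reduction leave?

lcm(LM(g_1), LM(g_2)) = x_1^{2}.
S = (lcm/LT(g_1))·g_1 − (lcm/LT(g_2))·g_2 = -\tfrac{4}{3}x_1 + \tfrac{11}{6}x_2 - \tfrac{11}{6}.
Reduce S modulo (g_1, g_2) in that order:
  leading term x_1: subtract (\tfrac{4}{9})·g_1 from -\tfrac{4}{3}x_1 + \tfrac{11}{6}x_2 - \tfrac{11}{6} → \tfrac{11}{6}x_2 - \tfrac{11}{6}
  leading term x_2: no divisor's leading term divides it; move \tfrac{11}{6}x_2 to the remainder.
  leading term 1: no divisor's leading term divides it; move -\tfrac{11}{6} to the remainder.
The remainder \tfrac{11}{6}x_2 - \tfrac{11}{6} is nonzero, so it would be added as the next basis element.

S(g_1, g_2) = -\tfrac{4}{3}x_1 + \tfrac{11}{6}x_2 - \tfrac{11}{6}; remainder on division = \tfrac{11}{6}x_2 - \tfrac{11}{6}.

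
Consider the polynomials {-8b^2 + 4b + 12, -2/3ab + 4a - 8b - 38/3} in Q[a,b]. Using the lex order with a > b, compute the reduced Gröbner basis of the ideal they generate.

G = {a - 26/9b - 35/9, b^2 - 1/2b - 3/2}

This is the nonlinear analogue of row-reducing a linear system.

f_1 = -8b^2 + 4b + 12, LT = b^2.
f_2 = -2/3ab + 4a - 8b - 38/3, LT = ab.

S(f_1,f_2): lcm = ab^2. S = 11/2ab - 3/2a - 12b^2 - 19b.
  reduce S modulo (f_1, f_2):
  remainder 63/2a - 91b - 245/2 ≠ 0; add g_3 = 63/2a - 91b - 245/2 to the basis.

The other S-polynomials (S(f_1,g_3), S(f_2,g_3)) all reduce to 0 modulo the current basis, so we have a Gröbner basis.
Inter-reduce: drop elements whose leading term is divisible by another's, tail-reduce, and make monic.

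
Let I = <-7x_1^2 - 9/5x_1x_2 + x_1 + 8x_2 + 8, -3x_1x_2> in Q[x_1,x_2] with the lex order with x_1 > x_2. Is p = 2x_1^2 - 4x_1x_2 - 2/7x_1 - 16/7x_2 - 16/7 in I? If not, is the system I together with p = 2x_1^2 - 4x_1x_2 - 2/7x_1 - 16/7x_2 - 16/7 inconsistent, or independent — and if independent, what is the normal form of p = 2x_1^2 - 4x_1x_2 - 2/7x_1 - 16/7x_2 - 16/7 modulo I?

2x_1^2 - 4x_1x_2 - 2/7x_1 - 16/7x_2 - 16/7 lies in I (it reduces to 0).

First compute the reduced Gröbner basis of I by Buchberger's algorithm.
f_1 = -7x_1^2 - 9/5x_1x_2 + x_1 + 8x_2 + 8, LT = x_1^2.
f_2 = -3x_1x_2, LT = x_1x_2.

S(f_1,f_2): lcm = x_1^2x_2. S = 9/35x_1x_2^2 - 1/7x_1x_2 - 8/7x_2^2 - 8/7x_2.
  leading term x_1x_2^2: subtract (-3/35x_2)·f_2 from 9/35x_1x_2^2 - 1/7x_1x_2 - 8/7x_2^2 - 8/7x_2 → -1/7x_1x_2 - 8/7x_2^2 - 8/7x_2
  leading term x_1x_2: subtract (1/21)·f_2 from -1/7x_1x_2 - 8/7x_2^2 - 8/7x_2 → -8/7x_2^2 - 8/7x_2
  leading term x_2^2: no divisor's leading term divides it; move -8/7x_2^2 to the remainder.
  leading term x_2: no divisor's leading term divides it; move -8/7x_2 to the remainder.
  remainder -8/7x_2^2 - 8/7x_2 ≠ 0; add h_3 = -8/7x_2^2 - 8/7x_2 to the basis.

The other S-polynomials (S(f_1,h_3), S(f_2,h_3)) all reduce to 0 modulo the current basis, so we have a Gröbner basis.
Inter-reduce: drop elements whose leading term is divisible by another's, tail-reduce, and make monic.
Reduced Gröbner basis: {x_1^2 - 1/7x_1 - 8/7x_2 - 8/7, x_1x_2, x_2^2 + x_2}.
Label its elements g_1 = x_1^2 - 1/7x_1 - 8/7x_2 - 8/7, g_2 = x_1x_2, g_3 = x_2^2 + x_2.

Reduce p = 2x_1^2 - 4x_1x_2 - 2/7x_1 - 16/7x_2 - 16/7 modulo G:
  leading term x_1^2: subtract (2)·g_1 from 2x_1^2 - 4x_1x_2 - 2/7x_1 - 16/7x_2 - 16/7 → -4x_1x_2
  leading term x_1x_2: subtract (-4)·g_2 from -4x_1x_2 → 0
  normal form = 0.
Since the normal form is 0, p ∈ I.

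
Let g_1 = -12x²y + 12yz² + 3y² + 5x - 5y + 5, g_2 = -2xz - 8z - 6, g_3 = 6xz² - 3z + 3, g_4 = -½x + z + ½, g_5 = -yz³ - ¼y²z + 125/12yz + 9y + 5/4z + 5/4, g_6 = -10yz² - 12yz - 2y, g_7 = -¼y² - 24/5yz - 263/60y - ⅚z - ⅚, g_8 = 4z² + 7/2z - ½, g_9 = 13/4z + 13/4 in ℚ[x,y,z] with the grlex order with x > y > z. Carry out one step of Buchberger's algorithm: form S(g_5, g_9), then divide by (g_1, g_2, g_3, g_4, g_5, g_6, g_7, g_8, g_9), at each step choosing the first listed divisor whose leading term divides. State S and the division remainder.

S(g_5, g_9) = ¼y²z - yz² - 125/12yz - 9y - 5/4z - 5/4; remainder on division = 0.

lcm(LM(g_5), LM(g_9)) = yz³.
S = (lcm/LT(g_5))·g_5 − (lcm/LT(g_9))·g_9 = ¼y²z - yz² - 125/12yz - 9y - 5/4z - 5/4.
Reduce S modulo (g_1, g_2, g_3, g_4, g_5, g_6, g_7, g_8, g_9) in that order:
  leading term y²z: subtract (-z)·g_7 from ¼y²z - yz² - 125/12yz - 9y - 5/4z - 5/4 → -29/5yz² - 74/5yz - ⅚z² - 9y - 25/12z - 5/4
  leading term yz²: subtract (29/50)·g_6 from -29/5yz² - 74/5yz - ⅚z² - 9y - 25/12z - 5/4 → -196/25yz - ⅚z² - 196/25y - 25/12z - 5/4
  leading term yz: subtract (-784/325y)·g_9 from -196/25yz - ⅚z² - 196/25y - 25/12z - 5/4 → -⅚z² - 25/12z - 5/4
  leading term z²: subtract (-5/24)·g_8 from -⅚z² - 25/12z - 5/4 → -65/48z - 65/48
  leading term z: subtract (-5/12)·g_9 from -65/48z - 65/48 → 0
The remainder is 0, so this S-polynomial contributes no new basis element.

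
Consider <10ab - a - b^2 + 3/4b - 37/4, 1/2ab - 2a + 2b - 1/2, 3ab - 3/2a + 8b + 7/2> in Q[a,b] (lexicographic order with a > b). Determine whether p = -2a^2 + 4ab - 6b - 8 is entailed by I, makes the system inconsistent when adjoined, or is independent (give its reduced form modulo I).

-2a^2 + 4ab - 6b - 8 lies in I (it reduces to 0).

First compute the reduced Gröbner basis of I by Buchberger's algorithm.
f_1 = 10ab - a - b^2 + 3/4b - 37/4, LT = ab.
f_2 = 1/2ab - 2a + 2b - 1/2, LT = ab.
f_3 = 3ab - 3/2a + 8b + 7/2, LT = ab.

S(f_1,f_2): lcm = ab. S = 39/10a - 1/10b^2 - 157/40b + 3/40.
  leading term a: no divisor's leading term divides it; move 39/10a to the remainder.
  leading term b^2: no divisor's leading term divides it; move -1/10b^2 to the remainder.
  leading term b: no divisor's leading term divides it; move -157/40b to the remainder.
  leading term 1: no divisor's leading term divides it; move 3/40 to the remainder.
  remainder 39/10a - 1/10b^2 - 157/40b + 3/40 ≠ 0; add h_4 = 39/10a - 1/10b^2 - 157/40b + 3/40 to the basis.

S(f_1,f_3): lcm = ab. S = 2/5a - 1/10b^2 - 311/120b - 251/120.
  leading term a: subtract (4/39)·h_4 from 2/5a - 1/10b^2 - 311/120b - 251/120 → -7/78b^2 - 683/312b - 655/312
  leading term b^2: no divisor's leading term divides it; move -7/78b^2 to the remainder.
  leading term b: no divisor's leading term divides it; move -683/312b to the remainder.
  leading term 1: no divisor's leading term divides it; move -655/312 to the remainder.
  remainder -7/78b^2 - 683/312b - 655/312 ≠ 0; add h_5 = -7/78b^2 - 683/312b - 655/312 to the basis.

S(f_1,h_4): lcm = ab. S = -1/10a + 1/39b^3 + 707/780b^2 + 29/520b - 37/40.
  leading term a: subtract (-1/39)·h_4 from -1/10a + 1/39b^3 + 707/780b^2 + 29/520b - 37/40 → 1/39b^3 + 47/52b^2 - 7/156b - 12/13
  leading term b^3: subtract (-2/7b)·h_5 from 1/39b^3 + 47/52b^2 - 7/156b - 12/13 → 76/273b^2 - 176/273b - 12/13
  leading term b^2: subtract (-152/49)·h_5 from 76/273b^2 - 176/273b - 12/13 → -1093/147b - 1093/147
  leading term b: no divisor's leading term divides it; move -1093/147b to the remainder.
  leading term 1: no divisor's leading term divides it; move -1093/147 to the remainder.
  remainder -1093/147b - 1093/147 ≠ 0; add h_6 = -1093/147b - 1093/147 to the basis.

The other S-polynomials (S(f_2,f_3), S(f_2,h_4), S(f_3,h_4), S(f_1,h_5), S(f_2,h_5), S(f_3,h_5), S(h_4,h_5), S(f_1,h_6), S(f_2,h_6), S(f_3,h_6), S(h_4,h_6), S(h_5,h_6)) all reduce to 0 modulo the current basis, so we have a Gröbner basis.
Inter-reduce: drop elements whose leading term is divisible by another's, tail-reduce, and make monic.
Reduced Gröbner basis: {a + 1, b + 1}.
Label its elements g_1 = a + 1, g_2 = b + 1.

Reduce p = -2a^2 + 4ab - 6b - 8 modulo G:
  leading term a^2: subtract (-2a)·g_1 from -2a^2 + 4ab - 6b - 8 → 4ab + 2a - 6b - 8
  leading term ab: subtract (4b)·g_1 from 4ab + 2a - 6b - 8 → 2a - 10b - 8
  leading term a: subtract (2)·g_1 from 2a - 10b - 8 → -10b - 10
  leading term b: subtract (-10)·g_2 from -10b - 10 → 0
  normal form = 0.
Since the normal form is 0, p ∈ I.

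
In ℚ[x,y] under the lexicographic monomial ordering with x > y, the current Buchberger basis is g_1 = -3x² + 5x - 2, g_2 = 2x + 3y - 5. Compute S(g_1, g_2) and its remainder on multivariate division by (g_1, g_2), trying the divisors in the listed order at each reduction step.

S(g_1, g_2) = -3/2xy + ⅚x + ⅔; remainder on division = 9/4y² - 5y + 11/4.

lcm(LM(g_1), LM(g_2)) = x².
S = (lcm/LT(g_1))·g_1 − (lcm/LT(g_2))·g_2 = -3/2xy + ⅚x + ⅔.
Reduce S modulo (g_1, g_2) in that order:
  leading term xy: subtract (-¾y)·g_2 from -3/2xy + ⅚x + ⅔ → ⅚x + 9/4y² - 15/4y + ⅔
  leading term x: subtract (5/12)·g_2 from ⅚x + 9/4y² - 15/4y + ⅔ → 9/4y² - 5y + 11/4
  leading term y²: no divisor's leading term divides it; move 9/4y² to the remainder.
  leading term y: no divisor's leading term divides it; move -5y to the remainder.
  leading term 1: no divisor's leading term divides it; move 11/4 to the remainder.
The remainder 9/4y² - 5y + 11/4 is nonzero, so it would be added as the next basis element.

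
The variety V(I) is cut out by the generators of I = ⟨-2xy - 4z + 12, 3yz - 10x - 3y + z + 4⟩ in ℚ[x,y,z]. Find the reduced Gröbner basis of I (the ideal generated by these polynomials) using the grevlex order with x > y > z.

f_1 = -2xy - 4z + 12, LT = xy.
f_2 = 3yz - 10x - 3y + z + 4, LT = yz.

S(f_1,f_2): lcm = xyz. S = 10/3x² + xy - ⅓xz + 2z² - 4/3x - 6z.
  reduce S modulo (f_1, f_2):
  remainder 10/3x² - ⅓xz + 2z² - 4/3x - 8z + 6 ≠ 0; add g_3 = 10/3x² - ⅓xz + 2z² - 4/3x - 8z + 6 to the basis.

The other S-polynomials (S(f_1,g_3), S(f_2,g_3)) all reduce to 0 modulo the current basis, so we have a Gröbner basis.

G = {x² - 1/10xz + ⅗z² - ⅖x - 12/5z + 9/5, xy + 2z - 6, yz - 10/3x - y + ⅓z + 4/3}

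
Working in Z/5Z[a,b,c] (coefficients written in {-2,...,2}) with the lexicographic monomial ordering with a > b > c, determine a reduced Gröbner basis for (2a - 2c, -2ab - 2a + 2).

f_1 = 2a - 2c, LT = a.
f_2 = -2ab - 2a + 2, LT = ab.

S(f_1,f_2): lcm = ab. S = -a - bc + 1.
  leading term a: subtract (2)·f_1 from -a - bc + 1 → -bc - c + 1
  leading term bc: no divisor's leading term divides it; move -bc to the remainder.
  leading term c: no divisor's leading term divides it; move -c to the remainder.
  leading term 1: no divisor's leading term divides it; move 1 to the remainder.
  remainder -bc - c + 1 ≠ 0; add g_3 = -bc - c + 1 to the basis.

The other S-polynomials (S(f_1,g_3), S(f_2,g_3)) all reduce to 0 modulo the current basis, so we have a Gröbner basis.
Inter-reduce: drop elements whose leading term is divisible by another's, tail-reduce, and make monic.

G = {a - c, bc + c - 1}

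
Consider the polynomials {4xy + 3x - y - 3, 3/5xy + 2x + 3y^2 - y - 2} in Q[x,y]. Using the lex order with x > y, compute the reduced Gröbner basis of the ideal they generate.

f_1 = 4xy + 3x - y - 3, LT = xy.
f_2 = 3/5xy + 2x + 3y^2 - y - 2, LT = xy.

S(f_1,f_2): lcm = xy. S = -31/12x - 5y^2 + 17/12y + 31/12.
  leading term x: no divisor's leading term divides it; move -31/12x to the remainder.
  leading term y^2: no divisor's leading term divides it; move -5y^2 to the remainder.
  leading term y: no divisor's leading term divides it; move 17/12y to the remainder.
  leading term 1: no divisor's leading term divides it; move 31/12 to the remainder.
  remainder -31/12x - 5y^2 + 17/12y + 31/12 ≠ 0; add g_3 = -31/12x - 5y^2 + 17/12y + 31/12 to the basis.

S(f_1,g_3): lcm = xy. S = 3/4x - 60/31y^3 + 17/31y^2 + 3/4y - 3/4.
  leading term x: subtract (-9/31)·g_3 from 3/4x - 60/31y^3 + 17/31y^2 + 3/4y - 3/4 → -60/31y^3 - 28/31y^2 + 36/31y
  leading term y^3: no divisor's leading term divides it; move -60/31y^3 to the remainder.
  leading term y^2: no divisor's leading term divides it; move -28/31y^2 to the remainder.
  leading term y: no divisor's leading term divides it; move 36/31y to the remainder.
  remainder -60/31y^3 - 28/31y^2 + 36/31y ≠ 0; add g_4 = -60/31y^3 - 28/31y^2 + 36/31y to the basis.

The other S-polynomials (S(f_2,g_3), S(f_1,g_4), S(f_2,g_4), S(g_3,g_4)) all reduce to 0 modulo the current basis, so we have a Gröbner basis.
Inter-reduce: drop elements whose leading term is divisible by another's, tail-reduce, and make monic.

G = {x + 60/31y^2 - 17/31y - 1, y^3 + 7/15y^2 - 3/5y}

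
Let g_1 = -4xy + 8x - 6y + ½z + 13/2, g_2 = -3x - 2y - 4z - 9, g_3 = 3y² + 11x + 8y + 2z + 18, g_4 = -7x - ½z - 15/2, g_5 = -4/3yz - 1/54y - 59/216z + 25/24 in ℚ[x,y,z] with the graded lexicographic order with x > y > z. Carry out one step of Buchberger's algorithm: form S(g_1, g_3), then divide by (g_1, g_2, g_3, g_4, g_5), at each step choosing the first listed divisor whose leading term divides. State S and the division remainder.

lcm(LM(g_1), LM(g_3)) = xy².
S = (lcm/LT(g_1))·g_1 − (lcm/LT(g_3))·g_3 = -11/3x² - 14/3xy - ⅔xz + 3/2y² - ⅛yz - 6x - 13/8y.
Reduce S modulo (g_1, g_2, g_3, g_4, g_5) in that order:
  leading term x²: subtract (11/9x)·g_2 from -11/3x² - 14/3xy - ⅔xz + 3/2y² - ⅛yz - 6x - 13/8y → -20/9xy + 38/9xz + 3/2y² - ⅛yz + 5x - 13/8y
  leading term xy: subtract (5/9)·g_1 from -20/9xy + 38/9xz + 3/2y² - ⅛yz + 5x - 13/8y → 38/9xz + 3/2y² - ⅛yz + 5/9x + 41/24y - 5/18z - 65/18
  leading term xz: subtract (-38/27z)·g_2 from 38/9xz + 3/2y² - ⅛yz + 5/9x + 41/24y - 5/18z - 65/18 → 3/2y² - 635/216yz - 152/27z² + 5/9x + 41/24y - 233/18z - 65/18
  leading term y²: subtract (½)·g_3 from 3/2y² - 635/216yz - 152/27z² + 5/9x + 41/24y - 233/18z - 65/18 → -635/216yz - 152/27z² - 89/18x - 55/24y - 251/18z - 227/18
  leading term yz: subtract (635/288)·g_5 from -635/216yz - 152/27z² - 89/18x - 55/24y - 251/18z - 227/18 → -152/27z² - 89/18x - 35005/15552y - 829991/62208z - 103043/6912
  leading term z²: no divisor's leading term divides it; move -152/27z² to the remainder.
  leading term x: subtract (89/54)·g_2 from -89/18x - 35005/15552y - 829991/62208z - 103043/6912 → 16259/15552y - 419879/62208z - 515/6912
  leading term y: no divisor's leading term divides it; move 16259/15552y to the remainder.
  leading term z: no divisor's leading term divides it; move -419879/62208z to the remainder.
  leading term 1: no divisor's leading term divides it; move -515/6912 to the remainder.
The remainder -152/27z² + 16259/15552y - 419879/62208z - 515/6912 is nonzero, so it would be added as the next basis element.

S(g_1, g_3) = -11/3x² - 14/3xy - ⅔xz + 3/2y² - ⅛yz - 6x - 13/8y; remainder on division = -152/27z² + 16259/15552y - 419879/62208z - 515/6912.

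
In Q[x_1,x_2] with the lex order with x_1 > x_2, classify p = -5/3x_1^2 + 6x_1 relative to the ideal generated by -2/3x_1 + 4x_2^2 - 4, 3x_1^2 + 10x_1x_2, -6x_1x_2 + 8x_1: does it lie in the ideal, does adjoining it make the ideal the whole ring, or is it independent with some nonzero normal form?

First compute the reduced Gröbner basis of I by Buchberger's algorithm.
f_1 = -2/3x_1 + 4x_2^2 - 4, LT = x_1.
f_2 = 3x_1^2 + 10x_1x_2, LT = x_1^2.
f_3 = -6x_1x_2 + 8x_1, LT = x_1x_2.

S(f_1,f_2): lcm = x_1^2. S = -6x_1x_2^2 - 10/3x_1x_2 + 6x_1.
  reduce S modulo (f_1, f_2, f_3):
  remainder -36x_2^4 - 20x_2^3 + 72x_2^2 + 20x_2 - 36 ≠ 0; add h_4 = -36x_2^4 - 20x_2^3 + 72x_2^2 + 20x_2 - 36 to the basis.

S(f_1,f_3): lcm = x_1x_2. S = 4/3x_1 - 6x_2^3 + 6x_2.
  reduce S modulo (f_1, f_2, f_3, h_4):
  remainder -6x_2^3 + 8x_2^2 + 6x_2 - 8 ≠ 0; add h_5 = -6x_2^3 + 8x_2^2 + 6x_2 - 8 to the basis.

S(f_2,f_3): lcm = x_1^2x_2. S = 4/3x_1^2 + 10/3x_1x_2^2.
  reduce S modulo (f_1, f_2, f_3, h_4, h_5):
  remainder -820/27x_2^2 + 820/27 ≠ 0; add h_6 = -820/27x_2^2 + 820/27 to the basis.

The other S-polynomials (S(f_1,h_4), S(f_2,h_4), S(f_3,h_4), S(f_1,h_5), S(f_2,h_5), S(f_3,h_5), S(h_4,h_5), S(f_1,h_6), S(f_2,h_6), S(f_3,h_6), S(h_4,h_6), S(h_5,h_6)) all reduce to 0 modulo the current basis, so we have a Gröbner basis.
Inter-reduce: drop elements whose leading term is divisible by another's, tail-reduce, and make monic.
Reduced Gröbner basis: {x_1, x_2^2 - 1}.
Label its elements g_1 = x_1, g_2 = x_2^2 - 1.

Reduce p = -5/3x_1^2 + 6x_1 modulo G:
  leading term x_1^2: subtract (-5/3x_1)·g_1 from -5/3x_1^2 + 6x_1 → 6x_1
  leading term x_1: subtract (6)·g_1 from 6x_1 → 0
  normal form = 0.
Since the normal form is 0, p ∈ I.

-5/3x_1^2 + 6x_1 lies in I (it reduces to 0).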